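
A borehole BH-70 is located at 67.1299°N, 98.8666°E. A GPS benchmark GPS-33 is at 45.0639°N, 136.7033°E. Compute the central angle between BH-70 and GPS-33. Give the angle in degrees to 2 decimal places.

29.65°

Δφ = -22.0660°,  Δλ = 37.8367°
a = sin²(Δφ/2) + cos φ₁ cos φ₂ sin²(Δλ/2) = 0.065480
c = 2·arcsin(√a) = 0.517537 rad = 29.6527°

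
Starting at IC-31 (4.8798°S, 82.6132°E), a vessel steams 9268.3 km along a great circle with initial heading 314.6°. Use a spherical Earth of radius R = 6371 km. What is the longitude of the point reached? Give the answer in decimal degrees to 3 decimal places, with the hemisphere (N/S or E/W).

6.487°E

δ = d/R = 9268.3/6371 = 1.454764 rad
φ₂ = arcsin(sin φ₁ cos δ + cos φ₁ sin δ cos θ)
   = arcsin(-0.08507·0.11577 + 0.99638·0.99328·0.70215) = 43.23997°
λ₂ = λ₁ + atan2(sin θ sin δ cos φ₁, cos δ − sin φ₁ sin φ₂) = 6.48697°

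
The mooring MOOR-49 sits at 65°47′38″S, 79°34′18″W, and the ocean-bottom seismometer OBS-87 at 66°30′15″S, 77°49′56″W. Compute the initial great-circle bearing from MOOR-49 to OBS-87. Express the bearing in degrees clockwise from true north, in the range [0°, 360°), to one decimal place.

MOOR-49: φ = -65.79389°, λ = -79.57167°
OBS-87: φ = -66.50417°, λ = -77.83222°
Δλ = 1.7394°
y = sin Δλ · cos φ₂ = 0.012102
x = cos φ₁ sin φ₂ − sin φ₁ cos φ₂ cos Δλ = -0.012564
θ = atan2(y, x) = 136.0735° → 136.0735° (mod 360°)

136.1°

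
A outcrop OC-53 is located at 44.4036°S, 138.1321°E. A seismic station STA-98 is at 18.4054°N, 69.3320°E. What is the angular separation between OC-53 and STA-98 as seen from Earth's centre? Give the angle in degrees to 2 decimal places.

88.61°

Δφ = 62.8090°,  Δλ = -68.8001°
a = sin²(Δφ/2) + cos φ₁ cos φ₂ sin²(Δλ/2) = 0.487893
c = 2·arcsin(√a) = 1.546581 rad = 88.6125°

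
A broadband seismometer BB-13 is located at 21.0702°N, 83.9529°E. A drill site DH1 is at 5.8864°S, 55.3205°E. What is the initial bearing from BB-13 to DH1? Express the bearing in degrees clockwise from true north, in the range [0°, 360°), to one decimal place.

229.3°

Δλ = -28.6324°
y = sin Δλ · cos φ₂ = -0.476662
x = cos φ₁ sin φ₂ − sin φ₁ cos φ₂ cos Δλ = -0.409583
θ = atan2(y, x) = -130.6716° → 229.3284° (mod 360°)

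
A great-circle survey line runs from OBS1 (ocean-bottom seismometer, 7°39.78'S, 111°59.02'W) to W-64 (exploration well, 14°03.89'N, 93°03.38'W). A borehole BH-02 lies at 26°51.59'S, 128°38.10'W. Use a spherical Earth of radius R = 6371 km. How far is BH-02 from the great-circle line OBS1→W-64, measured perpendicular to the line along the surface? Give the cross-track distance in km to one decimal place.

OBS1: φ = -7.66300°, λ = -111.98367°
W-64: φ = +14.06483°, λ = -93.05633°
BH-02: φ = -26.85983°, λ = -128.63500°
δ₁₃ = central angle OBS1→BH-02 = 0.433934 rad  (haversine)
θ₁₃ = bearing OBS1→BH-02 = 217.446°,  θ₁₂ = bearing OBS1→W-64 = 40.902°
dₓₜ = R·arcsin(sin δ₁₃ · sin(θ₁₃ − θ₁₂)) = 6371·arcsin(0.42044·sin(176.543°)) = 161.532 km
|dₓₜ| = 161.532 km

161.5 km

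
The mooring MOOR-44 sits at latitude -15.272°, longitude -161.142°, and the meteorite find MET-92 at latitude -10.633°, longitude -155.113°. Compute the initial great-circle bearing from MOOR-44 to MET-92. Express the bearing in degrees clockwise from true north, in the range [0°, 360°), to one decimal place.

Δλ = 6.0290°
y = sin Δλ · cos φ₂ = 0.103228
x = cos φ₁ sin φ₂ − sin φ₁ cos φ₂ cos Δλ = 0.079445
θ = atan2(y, x) = 52.4178° → 52.4178° (mod 360°)

52.4°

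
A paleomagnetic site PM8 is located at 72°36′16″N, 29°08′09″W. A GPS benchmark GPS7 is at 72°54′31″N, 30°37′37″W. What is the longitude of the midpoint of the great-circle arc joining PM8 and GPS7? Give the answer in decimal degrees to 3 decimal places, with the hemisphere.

PM8: φ = +72.60444°, λ = -29.13583°
GPS7: φ = +72.90861°, λ = -30.62694°
Bx = cos φ₂ cos Δλ = 0.293797,  By = cos φ₂ sin Δλ = -0.007648
φₘ = atan2(sin φ₁ + sin φ₂, √((cos φ₁ + Bx)² + By²)) = 72.75790°
λₘ = λ₁ + atan2(By, cos φ₁ + Bx) = -29.87501°

29.875°W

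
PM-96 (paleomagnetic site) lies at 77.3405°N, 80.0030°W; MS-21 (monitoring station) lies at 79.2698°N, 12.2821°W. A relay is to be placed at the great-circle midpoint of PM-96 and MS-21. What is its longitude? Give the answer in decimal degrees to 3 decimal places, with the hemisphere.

49.267°W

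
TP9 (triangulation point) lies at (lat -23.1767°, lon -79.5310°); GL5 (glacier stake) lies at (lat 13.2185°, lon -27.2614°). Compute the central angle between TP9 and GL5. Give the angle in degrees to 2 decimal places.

62.76°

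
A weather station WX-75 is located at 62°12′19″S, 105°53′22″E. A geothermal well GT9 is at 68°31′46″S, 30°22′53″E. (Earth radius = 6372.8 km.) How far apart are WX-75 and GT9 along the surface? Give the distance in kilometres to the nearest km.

WX-75: φ = -62.20528°, λ = +105.88944°
GT9: φ = -68.52944°, λ = +30.38139°
Δφ = -6.3242°,  Δλ = -75.5081°
a = sin²(Δφ/2) + cos φ₁ cos φ₂ sin²(Δλ/2) = 0.067026
c = 2·arcsin(√a) = 0.523755 rad = 30.0089°
d = R·c = 6372.8 × 0.523755 = 3337.8 km

3338 km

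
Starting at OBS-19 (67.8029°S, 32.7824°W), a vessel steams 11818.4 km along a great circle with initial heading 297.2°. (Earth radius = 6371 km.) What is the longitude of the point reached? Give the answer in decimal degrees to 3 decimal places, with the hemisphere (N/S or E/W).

103.403°W

δ = d/R = 11818.4/6371 = 1.855031 rad
φ₂ = arcsin(sin φ₁ cos δ + cos φ₁ sin δ cos θ)
   = arcsin(-0.92589·-0.28042 + 0.37779·0.95988·0.45710) = 25.17600°
λ₂ = λ₁ + atan2(sin θ sin δ cos φ₁, cos δ − sin φ₁ sin φ₂) = -103.40309°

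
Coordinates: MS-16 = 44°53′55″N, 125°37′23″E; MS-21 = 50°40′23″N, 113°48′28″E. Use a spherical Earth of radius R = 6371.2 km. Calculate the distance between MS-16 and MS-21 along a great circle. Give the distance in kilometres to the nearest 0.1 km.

1089.5 km

MS-16: φ = +44.89861°, λ = +125.62306°
MS-21: φ = +50.67306°, λ = +113.80778°
Δφ = 5.7744°,  Δλ = -11.8153°
a = sin²(Δφ/2) + cos φ₁ cos φ₂ sin²(Δλ/2) = 0.007293
c = 2·arcsin(√a) = 0.171004 rad = 9.7978°
d = R·c = 6371.2 × 0.171004 = 1089.5 km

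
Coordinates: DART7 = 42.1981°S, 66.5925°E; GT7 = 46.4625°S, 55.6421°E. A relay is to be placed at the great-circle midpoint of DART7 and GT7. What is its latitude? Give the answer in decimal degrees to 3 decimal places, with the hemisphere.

44.461°S

Bx = cos φ₂ cos Δλ = 0.676287,  By = cos φ₂ sin Δλ = -0.130849
φₘ = atan2(sin φ₁ + sin φ₂, √((cos φ₁ + Bx)² + By²)) = -44.46110°
λₘ = λ₁ + atan2(By, cos φ₁ + Bx) = 61.31704°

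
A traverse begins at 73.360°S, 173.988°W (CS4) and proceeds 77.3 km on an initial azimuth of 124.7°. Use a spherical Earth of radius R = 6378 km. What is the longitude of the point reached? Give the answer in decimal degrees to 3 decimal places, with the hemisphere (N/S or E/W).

171.948°W

δ = d/R = 77.3/6378 = 0.012120 rad
φ₂ = arcsin(sin φ₁ cos δ + cos φ₁ sin δ cos θ)
   = arcsin(-0.95812·0.99993 + 0.28636·0.01212·-0.56928) = -73.74557°
λ₂ = λ₁ + atan2(sin θ sin δ cos φ₁, cos δ − sin φ₁ sin φ₂) = -171.94796°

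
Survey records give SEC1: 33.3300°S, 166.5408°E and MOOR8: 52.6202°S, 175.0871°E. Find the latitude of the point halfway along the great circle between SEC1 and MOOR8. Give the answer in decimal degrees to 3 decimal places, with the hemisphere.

Bx = cos φ₂ cos Δλ = 0.600355,  By = cos φ₂ sin Δλ = 0.090220
φₘ = atan2(sin φ₁ + sin φ₂, √((cos φ₁ + Bx)² + By²)) = -43.05266°
λₘ = λ₁ + atan2(By, cos φ₁ + Bx) = 170.13611°

43.053°S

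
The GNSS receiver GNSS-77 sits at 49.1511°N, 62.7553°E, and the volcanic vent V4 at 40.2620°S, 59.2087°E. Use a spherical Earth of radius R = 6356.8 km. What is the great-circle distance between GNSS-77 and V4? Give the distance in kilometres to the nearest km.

Δφ = -89.4131°,  Δλ = -3.5466°
a = sin²(Δφ/2) + cos φ₁ cos φ₂ sin²(Δλ/2) = 0.495356
c = 2·arcsin(√a) = 1.561509 rad = 89.4679°
d = R·c = 6356.8 × 1.561509 = 9926.2 km

9926 km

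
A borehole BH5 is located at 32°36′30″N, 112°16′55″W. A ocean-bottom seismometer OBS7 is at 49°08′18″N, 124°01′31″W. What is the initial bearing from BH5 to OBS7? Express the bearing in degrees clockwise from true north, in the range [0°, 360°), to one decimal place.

BH5: φ = +32.60833°, λ = -112.28194°
OBS7: φ = +49.13833°, λ = -124.02528°
Δλ = -11.7433°
y = sin Δλ · cos φ₂ = -0.133155
x = cos φ₁ sin φ₂ − sin φ₁ cos φ₂ cos Δλ = 0.291897
θ = atan2(y, x) = -24.5211° → 335.4789° (mod 360°)

335.5°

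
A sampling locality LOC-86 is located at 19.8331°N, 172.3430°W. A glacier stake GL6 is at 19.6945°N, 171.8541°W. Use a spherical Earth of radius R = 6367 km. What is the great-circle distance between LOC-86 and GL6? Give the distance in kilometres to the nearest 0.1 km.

53.4 km

Δφ = -0.1386°,  Δλ = 0.4889°
a = sin²(Δφ/2) + cos φ₁ cos φ₂ sin²(Δλ/2) = 0.000018
c = 2·arcsin(√a) = 0.008387 rad = 0.4805°
d = R·c = 6367 × 0.008387 = 53.4 km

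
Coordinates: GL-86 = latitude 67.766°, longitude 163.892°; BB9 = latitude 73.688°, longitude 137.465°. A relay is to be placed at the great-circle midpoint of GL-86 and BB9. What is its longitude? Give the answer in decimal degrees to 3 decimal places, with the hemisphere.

Bx = cos φ₂ cos Δλ = 0.251518,  By = cos φ₂ sin Δλ = -0.125002
φₘ = atan2(sin φ₁ + sin φ₂, √((cos φ₁ + Bx)² + By²)) = 71.19044°
λₘ = λ₁ + atan2(By, cos φ₁ + Bx) = 152.66775°

152.668°E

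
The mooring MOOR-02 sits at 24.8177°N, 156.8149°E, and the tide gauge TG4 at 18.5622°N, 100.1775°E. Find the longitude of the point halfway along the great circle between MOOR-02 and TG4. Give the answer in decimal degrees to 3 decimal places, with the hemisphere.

127.825°E

Bx = cos φ₂ cos Δλ = 0.521327,  By = cos φ₂ sin Δλ = -0.791758
φₘ = atan2(sin φ₁ + sin φ₂, √((cos φ₁ + Bx)² + By²)) = 24.31281°
λₘ = λ₁ + atan2(By, cos φ₁ + Bx) = 127.82519°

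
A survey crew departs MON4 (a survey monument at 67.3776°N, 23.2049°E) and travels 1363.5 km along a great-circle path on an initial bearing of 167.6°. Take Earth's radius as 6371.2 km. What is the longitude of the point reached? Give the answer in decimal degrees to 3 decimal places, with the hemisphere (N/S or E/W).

27.801°E

δ = d/R = 1363.5/6371.2 = 0.214010 rad
φ₂ = arcsin(sin φ₁ cos δ + cos φ₁ sin δ cos θ)
   = arcsin(0.92306·0.97719 + 0.38466·0.21238·-0.97667) = 55.30711°
λ₂ = λ₁ + atan2(sin θ sin δ cos φ₁, cos δ − sin φ₁ sin φ₂) = 27.80067°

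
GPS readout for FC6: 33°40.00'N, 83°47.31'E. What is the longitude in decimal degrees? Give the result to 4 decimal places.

83.7885°E

83° + 47.31′/60 = 83 + 0.78850 = 83.7885°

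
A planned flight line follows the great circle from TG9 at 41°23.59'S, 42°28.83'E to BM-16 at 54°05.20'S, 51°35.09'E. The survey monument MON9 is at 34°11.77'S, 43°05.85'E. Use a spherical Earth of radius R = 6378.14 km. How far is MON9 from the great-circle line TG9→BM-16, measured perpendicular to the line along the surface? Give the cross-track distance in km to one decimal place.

357.8 km

TG9: φ = -41.39317°, λ = +42.48050°
BM-16: φ = -54.08667°, λ = +51.58483°
MON9: φ = -34.19617°, λ = +43.09750°
δ₁₃ = central angle TG9→MON9 = 0.125898 rad  (haversine)
θ₁₃ = bearing TG9→MON9 = 4.068°,  θ₁₂ = bearing TG9→BM-16 = 157.550°
dₓₜ = R·arcsin(sin δ₁₃ · sin(θ₁₃ − θ₁₂)) = 6378.14·arcsin(0.12557·sin(-153.482°)) = -357.761 km
|dₓₜ| = 357.761 km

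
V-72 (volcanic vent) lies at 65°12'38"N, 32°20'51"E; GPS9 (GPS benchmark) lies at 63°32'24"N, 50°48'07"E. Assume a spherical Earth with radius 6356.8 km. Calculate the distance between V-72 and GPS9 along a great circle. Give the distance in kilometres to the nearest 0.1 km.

901.2 km

V-72: φ = +65.21056°, λ = +32.34750°
GPS9: φ = +63.54000°, λ = +50.80194°
Δφ = -1.6706°,  Δλ = 18.4544°
a = sin²(Δφ/2) + cos φ₁ cos φ₂ sin²(Δλ/2) = 0.005016
c = 2·arcsin(√a) = 0.141768 rad = 8.1227°
d = R·c = 6356.8 × 0.141768 = 901.2 km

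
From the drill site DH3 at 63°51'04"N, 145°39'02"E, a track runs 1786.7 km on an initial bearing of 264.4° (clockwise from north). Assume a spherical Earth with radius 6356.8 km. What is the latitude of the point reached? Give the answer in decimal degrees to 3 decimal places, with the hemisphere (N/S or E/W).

58.266°N

DH3: φ = +63.85111°, λ = +145.65056°
δ = d/R = 1786.7/6356.8 = 0.281069 rad
φ₂ = arcsin(sin φ₁ cos δ + cos φ₁ sin δ cos θ)
   = arcsin(0.89765·0.96076 + 0.44071·0.27738·-0.09758) = 58.26594°
λ₂ = λ₁ + atan2(sin θ sin δ cos φ₁, cos δ − sin φ₁ sin φ₂) = 113.99242°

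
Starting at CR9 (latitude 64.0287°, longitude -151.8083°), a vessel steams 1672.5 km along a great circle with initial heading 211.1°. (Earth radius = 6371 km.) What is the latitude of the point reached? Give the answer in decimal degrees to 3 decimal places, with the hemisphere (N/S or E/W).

50.435°N

δ = d/R = 1672.5/6371 = 0.262518 rad
φ₂ = arcsin(sin φ₁ cos δ + cos φ₁ sin δ cos θ)
   = arcsin(0.89901·0.96574 + 0.43792·0.25951·-0.85627) = 50.43492°
λ₂ = λ₁ + atan2(sin θ sin δ cos φ₁, cos δ − sin φ₁ sin φ₂) = -163.95702°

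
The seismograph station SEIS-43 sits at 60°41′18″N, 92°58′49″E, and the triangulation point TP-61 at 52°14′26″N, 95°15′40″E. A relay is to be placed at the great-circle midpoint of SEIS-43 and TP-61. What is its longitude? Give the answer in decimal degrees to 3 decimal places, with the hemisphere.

94.248°E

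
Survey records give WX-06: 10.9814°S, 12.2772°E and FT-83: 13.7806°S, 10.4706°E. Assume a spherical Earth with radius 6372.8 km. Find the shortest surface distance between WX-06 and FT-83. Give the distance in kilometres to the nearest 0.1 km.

368.0 km

Δφ = -2.7992°,  Δλ = -1.8066°
a = sin²(Δφ/2) + cos φ₁ cos φ₂ sin²(Δλ/2) = 0.000834
c = 2·arcsin(√a) = 0.057751 rad = 3.3089°
d = R·c = 6372.8 × 0.057751 = 368.0 km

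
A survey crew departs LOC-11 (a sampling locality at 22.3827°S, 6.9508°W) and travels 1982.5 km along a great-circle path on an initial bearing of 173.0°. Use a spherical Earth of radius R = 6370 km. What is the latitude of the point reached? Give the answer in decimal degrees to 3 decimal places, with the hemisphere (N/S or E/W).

40.056°S

δ = d/R = 1982.5/6370 = 0.311224 rad
φ₂ = arcsin(sin φ₁ cos δ + cos φ₁ sin δ cos θ)
   = arcsin(-0.38079·0.95196 + 0.92466·0.30622·-0.99255) = -40.05638°
λ₂ = λ₁ + atan2(sin θ sin δ cos φ₁, cos δ − sin φ₁ sin φ₂) = -4.15611°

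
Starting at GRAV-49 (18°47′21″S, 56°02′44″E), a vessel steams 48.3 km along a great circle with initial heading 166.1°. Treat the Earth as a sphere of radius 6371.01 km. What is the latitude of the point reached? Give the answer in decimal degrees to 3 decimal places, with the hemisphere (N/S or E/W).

GRAV-49: φ = -18.78917°, λ = +56.04556°
δ = d/R = 48.3/6371.01 = 0.007581 rad
φ₂ = arcsin(sin φ₁ cos δ + cos φ₁ sin δ cos θ)
   = arcsin(-0.32209·0.99997 + 0.94671·0.00758·-0.97072) = -19.21079°
λ₂ = λ₁ + atan2(sin θ sin δ cos φ₁, cos δ − sin φ₁ sin φ₂) = 56.15606°

19.211°S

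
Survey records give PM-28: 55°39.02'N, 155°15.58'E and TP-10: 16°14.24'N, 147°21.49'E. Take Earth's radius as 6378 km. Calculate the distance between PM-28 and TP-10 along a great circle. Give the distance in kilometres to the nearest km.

PM-28: φ = +55.65033°, λ = +155.25967°
TP-10: φ = +16.23733°, λ = +147.35817°
Δφ = -39.4130°,  Δλ = -7.9015°
a = sin²(Δφ/2) + cos φ₁ cos φ₂ sin²(Δλ/2) = 0.116277
c = 2·arcsin(√a) = 0.695948 rad = 39.8749°
d = R·c = 6378 × 0.695948 = 4438.8 km

4439 km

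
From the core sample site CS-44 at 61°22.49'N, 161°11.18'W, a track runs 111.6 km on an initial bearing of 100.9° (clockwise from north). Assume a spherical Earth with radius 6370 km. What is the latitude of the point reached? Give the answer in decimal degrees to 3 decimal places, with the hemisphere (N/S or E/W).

61.170°N

CS-44: φ = +61.37483°, λ = -161.18633°
δ = d/R = 111.6/6370 = 0.017520 rad
φ₂ = arcsin(sin φ₁ cos δ + cos φ₁ sin δ cos θ)
   = arcsin(0.87777·0.99985 + 0.47908·0.01752·-0.18910) = 61.16959°
λ₂ = λ₁ + atan2(sin θ sin δ cos φ₁, cos δ − sin φ₁ sin φ₂) = -159.14193°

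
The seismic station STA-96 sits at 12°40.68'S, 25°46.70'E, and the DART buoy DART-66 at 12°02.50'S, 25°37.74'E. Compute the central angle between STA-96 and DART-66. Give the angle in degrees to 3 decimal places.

0.653°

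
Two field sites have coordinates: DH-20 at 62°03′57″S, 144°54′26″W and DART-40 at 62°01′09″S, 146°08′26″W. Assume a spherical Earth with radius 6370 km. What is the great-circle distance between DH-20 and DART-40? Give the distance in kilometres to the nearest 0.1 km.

DH-20: φ = -62.06583°, λ = -144.90722°
DART-40: φ = -62.01917°, λ = -146.14056°
Δφ = 0.0467°,  Δλ = -1.2333°
a = sin²(Δφ/2) + cos φ₁ cos φ₂ sin²(Δλ/2) = 0.000026
c = 2·arcsin(√a) = 0.010124 rad = 0.5801°
d = R·c = 6370 × 0.010124 = 64.5 km

64.5 km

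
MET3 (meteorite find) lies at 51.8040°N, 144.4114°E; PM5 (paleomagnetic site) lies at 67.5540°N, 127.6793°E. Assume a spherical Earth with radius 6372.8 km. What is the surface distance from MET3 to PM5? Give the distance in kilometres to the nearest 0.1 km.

1972.9 km

Δφ = 15.7500°,  Δλ = -16.7321°
a = sin²(Δφ/2) + cos φ₁ cos φ₂ sin²(Δλ/2) = 0.023770
c = 2·arcsin(√a) = 0.309588 rad = 17.7381°
d = R·c = 6372.8 × 0.309588 = 1972.9 km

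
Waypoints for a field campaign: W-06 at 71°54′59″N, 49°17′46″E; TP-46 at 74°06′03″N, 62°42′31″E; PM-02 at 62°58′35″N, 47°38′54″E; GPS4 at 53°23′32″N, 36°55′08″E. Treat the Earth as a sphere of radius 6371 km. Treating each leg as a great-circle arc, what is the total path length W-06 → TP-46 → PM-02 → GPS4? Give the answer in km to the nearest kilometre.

3102 km

W-06: φ = +71.91639°, λ = +49.29611°
TP-46: φ = +74.10083°, λ = +62.70861°
PM-02: φ = +62.97639°, λ = +47.64833°
GPS4: φ = +53.39222°, λ = +36.91889°
W-06→TP-46: c = 0.078071 rad, d = 497.39 km
TP-46→PM-02: c = 0.215193 rad, d = 1370.99 km
PM-02→GPS4: c = 0.193667 rad, d = 1233.85 km
Total = 497.39 + 1370.99 + 1233.85 = 3102.23 km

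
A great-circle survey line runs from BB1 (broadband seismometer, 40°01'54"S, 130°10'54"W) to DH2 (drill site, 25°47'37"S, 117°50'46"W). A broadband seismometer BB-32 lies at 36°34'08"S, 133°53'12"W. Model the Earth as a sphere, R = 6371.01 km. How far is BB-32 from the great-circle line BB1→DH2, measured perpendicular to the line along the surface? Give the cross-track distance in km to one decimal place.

BB1: φ = -40.03167°, λ = -130.18167°
DH2: φ = -25.79361°, λ = -117.84611°
BB-32: φ = -36.56889°, λ = -133.88667°
δ₁₃ = central angle BB1→BB-32 = 0.078900 rad  (haversine)
θ₁₃ = bearing BB1→BB-32 = 318.818°,  θ₁₂ = bearing BB1→DH2 = 39.592°
dₓₜ = R·arcsin(sin δ₁₃ · sin(θ₁₃ − θ₁₂)) = 6371.01·arcsin(0.07882·sin(279.226°)) = -496.159 km
|dₓₜ| = 496.159 km

496.2 km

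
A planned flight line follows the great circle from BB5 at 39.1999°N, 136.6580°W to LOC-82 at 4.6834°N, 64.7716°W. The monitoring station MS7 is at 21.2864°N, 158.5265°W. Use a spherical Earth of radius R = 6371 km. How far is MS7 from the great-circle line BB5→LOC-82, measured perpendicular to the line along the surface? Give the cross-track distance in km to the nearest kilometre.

2013 km

δ₁₃ = central angle BB5→MS7 = 0.452030 rad  (haversine)
θ₁₃ = bearing BB5→MS7 = 232.615°,  θ₁₂ = bearing BB5→LOC-82 = 97.967°
dₓₜ = R·arcsin(sin δ₁₃ · sin(θ₁₃ − θ₁₂)) = 6371·arcsin(0.43679·sin(134.649°)) = 2013.098 km
|dₓₜ| = 2013.098 km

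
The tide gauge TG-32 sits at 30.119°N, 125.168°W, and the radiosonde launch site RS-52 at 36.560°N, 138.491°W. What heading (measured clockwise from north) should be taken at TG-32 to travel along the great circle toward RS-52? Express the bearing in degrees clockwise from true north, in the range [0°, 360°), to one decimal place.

303.6°

Δλ = -13.3230°
y = sin Δλ · cos φ₂ = -0.185097
x = cos φ₁ sin φ₂ − sin φ₁ cos φ₂ cos Δλ = 0.123028
θ = atan2(y, x) = -56.3894° → 303.6106° (mod 360°)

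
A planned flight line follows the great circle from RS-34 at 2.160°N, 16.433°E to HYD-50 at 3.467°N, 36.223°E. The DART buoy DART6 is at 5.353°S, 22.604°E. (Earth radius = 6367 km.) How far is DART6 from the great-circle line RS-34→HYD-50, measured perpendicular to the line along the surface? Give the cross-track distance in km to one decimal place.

882.0 km

δ₁₃ = central angle RS-34→DART6 = 0.169613 rad  (haversine)
θ₁₃ = bearing RS-34→DART6 = 140.651°,  θ₁₂ = bearing RS-34→HYD-50 = 85.764°
dₓₜ = R·arcsin(sin δ₁₃ · sin(θ₁₃ − θ₁₂)) = 6367·arcsin(0.16880·sin(54.887°)) = 881.991 km
|dₓₜ| = 881.991 km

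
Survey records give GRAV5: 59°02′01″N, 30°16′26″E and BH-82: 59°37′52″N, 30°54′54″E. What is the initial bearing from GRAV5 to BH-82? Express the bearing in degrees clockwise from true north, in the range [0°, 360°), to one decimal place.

GRAV5: φ = +59.03361°, λ = +30.27389°
BH-82: φ = +59.63111°, λ = +30.91500°
Δλ = 0.6411°
y = sin Δλ · cos φ₂ = 0.005657
x = cos φ₁ sin φ₂ − sin φ₁ cos φ₂ cos Δλ = 0.010455
θ = atan2(y, x) = 28.4159° → 28.4159° (mod 360°)

28.4°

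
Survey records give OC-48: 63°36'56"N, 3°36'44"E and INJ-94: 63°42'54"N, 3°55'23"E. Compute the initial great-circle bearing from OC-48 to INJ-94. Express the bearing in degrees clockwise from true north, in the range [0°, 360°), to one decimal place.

OC-48: φ = +63.61556°, λ = +3.61222°
INJ-94: φ = +63.71500°, λ = +3.92306°
Δλ = 0.3108°
y = sin Δλ · cos φ₂ = 0.002402
x = cos φ₁ sin φ₂ − sin φ₁ cos φ₂ cos Δλ = 0.001741
θ = atan2(y, x) = 54.0622° → 54.0622° (mod 360°)

54.1°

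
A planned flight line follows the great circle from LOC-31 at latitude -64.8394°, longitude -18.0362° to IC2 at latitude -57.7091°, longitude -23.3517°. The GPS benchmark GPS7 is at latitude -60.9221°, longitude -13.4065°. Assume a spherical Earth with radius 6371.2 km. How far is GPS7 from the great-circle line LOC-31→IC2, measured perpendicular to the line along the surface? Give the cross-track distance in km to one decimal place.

δ₁₃ = central angle LOC-31→GPS7 = 0.077614 rad  (haversine)
θ₁₃ = bearing LOC-31→GPS7 = 30.393°,  θ₁₂ = bearing LOC-31→IC2 = 337.927°
dₓₜ = R·arcsin(sin δ₁₃ · sin(θ₁₃ − θ₁₂)) = 6371.2·arcsin(0.07754·sin(-307.535°)) = 391.982 km
|dₓₜ| = 391.982 km

392.0 km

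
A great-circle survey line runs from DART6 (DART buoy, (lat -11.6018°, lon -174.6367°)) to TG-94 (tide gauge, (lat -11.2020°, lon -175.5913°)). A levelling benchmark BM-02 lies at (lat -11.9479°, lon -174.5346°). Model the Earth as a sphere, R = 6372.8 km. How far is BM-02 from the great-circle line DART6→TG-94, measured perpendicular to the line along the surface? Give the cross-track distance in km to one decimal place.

δ₁₃ = central angle DART6→BM-02 = 0.006287 rad  (haversine)
θ₁₃ = bearing DART6→BM-02 = 163.902°,  θ₁₂ = bearing DART6→TG-94 = 293.040°
dₓₜ = R·arcsin(sin δ₁₃ · sin(θ₁₃ − θ₁₂)) = 6372.8·arcsin(0.00629·sin(-129.138°)) = -31.078 km
|dₓₜ| = 31.078 km

31.1 km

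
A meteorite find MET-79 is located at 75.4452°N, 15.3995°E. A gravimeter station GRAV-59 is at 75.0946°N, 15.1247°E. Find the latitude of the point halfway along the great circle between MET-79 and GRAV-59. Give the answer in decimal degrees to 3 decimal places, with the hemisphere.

75.270°N

Bx = cos φ₂ cos Δλ = 0.257221,  By = cos φ₂ sin Δλ = -0.001234
φₘ = atan2(sin φ₁ + sin φ₂, √((cos φ₁ + Bx)² + By²)) = 75.26994°
λₘ = λ₁ + atan2(By, cos φ₁ + Bx) = 15.26050°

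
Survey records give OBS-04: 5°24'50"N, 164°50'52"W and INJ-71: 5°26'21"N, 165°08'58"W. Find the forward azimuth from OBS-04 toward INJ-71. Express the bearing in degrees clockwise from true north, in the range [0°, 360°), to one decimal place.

OBS-04: φ = +5.41389°, λ = -164.84778°
INJ-71: φ = +5.43917°, λ = -165.14944°
Δλ = -0.3017°
y = sin Δλ · cos φ₂ = -0.005241
x = cos φ₁ sin φ₂ − sin φ₁ cos φ₂ cos Δλ = 0.000442
θ = atan2(y, x) = -85.1744° → 274.8256° (mod 360°)

274.8°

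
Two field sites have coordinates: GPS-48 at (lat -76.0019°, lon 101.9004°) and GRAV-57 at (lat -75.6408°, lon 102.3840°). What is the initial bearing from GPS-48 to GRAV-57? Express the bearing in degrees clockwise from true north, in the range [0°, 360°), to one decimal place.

18.4°

Δλ = 0.4836°
y = sin Δλ · cos φ₂ = 0.002093
x = cos φ₁ sin φ₂ − sin φ₁ cos φ₂ cos Δλ = 0.006294
θ = atan2(y, x) = 18.3962° → 18.3962° (mod 360°)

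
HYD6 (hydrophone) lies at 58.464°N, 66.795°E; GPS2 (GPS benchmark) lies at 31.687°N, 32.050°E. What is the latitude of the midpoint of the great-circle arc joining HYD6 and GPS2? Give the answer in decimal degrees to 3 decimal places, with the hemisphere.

Bx = cos φ₂ cos Δλ = 0.699207,  By = cos φ₂ sin Δλ = -0.484967
φₘ = atan2(sin φ₁ + sin φ₂, √((cos φ₁ + Bx)² + By²)) = 46.33295°
λₘ = λ₁ + atan2(By, cos φ₁ + Bx) = 45.15258°

46.333°N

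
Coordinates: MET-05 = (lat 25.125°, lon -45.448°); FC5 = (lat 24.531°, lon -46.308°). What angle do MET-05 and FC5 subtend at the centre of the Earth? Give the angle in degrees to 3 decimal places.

Δφ = -0.5940°,  Δλ = -0.8600°
a = sin²(Δφ/2) + cos φ₁ cos φ₂ sin²(Δλ/2) = 0.000073
c = 2·arcsin(√a) = 0.017119 rad = 0.9808°

0.981°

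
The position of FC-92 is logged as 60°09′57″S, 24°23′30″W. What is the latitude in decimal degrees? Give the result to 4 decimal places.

60° + 9′/60 + 57″/3600 = 60 + 0.15000 + 0.01583 = 60.1658°

60.1658°S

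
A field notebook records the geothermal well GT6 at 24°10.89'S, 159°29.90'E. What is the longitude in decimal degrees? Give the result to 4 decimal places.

159.4983°E

159° + 29.90′/60 = 159 + 0.49833 = 159.4983°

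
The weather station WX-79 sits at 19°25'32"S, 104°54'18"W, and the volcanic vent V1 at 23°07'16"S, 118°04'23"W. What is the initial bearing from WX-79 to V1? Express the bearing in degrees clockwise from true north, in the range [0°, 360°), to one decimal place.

WX-79: φ = -19.42556°, λ = -104.90500°
V1: φ = -23.12111°, λ = -118.07306°
Δλ = -13.1681°
y = sin Δλ · cos φ₂ = -0.209510
x = cos φ₁ sin φ₂ − sin φ₁ cos φ₂ cos Δλ = -0.072497
θ = atan2(y, x) = -109.0873° → 250.9127° (mod 360°)

250.9°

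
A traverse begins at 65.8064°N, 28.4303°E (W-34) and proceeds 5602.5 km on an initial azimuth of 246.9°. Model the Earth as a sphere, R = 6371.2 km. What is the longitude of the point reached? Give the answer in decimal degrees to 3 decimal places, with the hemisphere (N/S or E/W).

δ = d/R = 5602.5/6371.2 = 0.879348 rad
φ₂ = arcsin(sin φ₁ cos δ + cos φ₁ sin δ cos θ)
   = arcsin(0.91217·0.63765 + 0.40982·0.77032·-0.39234) = 27.24442°
λ₂ = λ₁ + atan2(sin θ sin δ cos φ₁, cos δ − sin φ₁ sin φ₂) = -24.41187°

24.412°W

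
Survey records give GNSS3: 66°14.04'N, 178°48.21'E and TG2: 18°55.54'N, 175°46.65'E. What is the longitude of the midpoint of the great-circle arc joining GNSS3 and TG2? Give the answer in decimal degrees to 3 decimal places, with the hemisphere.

176.681°E

GNSS3: φ = +66.23400°, λ = +178.80350°
TG2: φ = +18.92567°, λ = +175.77750°
Bx = cos φ₂ cos Δλ = 0.944621,  By = cos φ₂ sin Δλ = -0.049935
φₘ = atan2(sin φ₁ + sin φ₂, √((cos φ₁ + Bx)² + By²)) = 42.58817°
λₘ = λ₁ + atan2(By, cos φ₁ + Bx) = 176.68141°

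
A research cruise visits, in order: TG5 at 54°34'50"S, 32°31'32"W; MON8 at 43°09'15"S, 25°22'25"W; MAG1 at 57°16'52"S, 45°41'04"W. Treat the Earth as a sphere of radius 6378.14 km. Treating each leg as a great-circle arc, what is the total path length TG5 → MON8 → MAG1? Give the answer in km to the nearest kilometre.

3494 km

TG5: φ = -54.58056°, λ = -32.52556°
MON8: φ = -43.15417°, λ = -25.37361°
MAG1: φ = -57.28111°, λ = -45.68444°
TG5→MON8: c = 0.215402 rad, d = 1373.87 km
MON8→MAG1: c = 0.332467 rad, d = 2120.52 km
Total = 1373.87 + 2120.52 = 3494.39 km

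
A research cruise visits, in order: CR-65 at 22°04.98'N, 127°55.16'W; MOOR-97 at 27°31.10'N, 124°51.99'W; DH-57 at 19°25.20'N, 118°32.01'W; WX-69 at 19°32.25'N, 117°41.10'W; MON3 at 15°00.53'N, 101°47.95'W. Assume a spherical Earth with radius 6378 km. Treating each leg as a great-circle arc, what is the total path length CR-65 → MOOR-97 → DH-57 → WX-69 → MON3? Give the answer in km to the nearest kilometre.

CR-65: φ = +22.08300°, λ = -127.91933°
MOOR-97: φ = +27.51833°, λ = -124.86650°
DH-57: φ = +19.42000°, λ = -118.53350°
WX-69: φ = +19.53750°, λ = -117.68500°
MON3: φ = +15.00883°, λ = -101.79917°
CR-65→MOOR-97: c = 0.106469 rad, d = 679.06 km
MOOR-97→DH-57: c = 0.173864 rad, d = 1108.91 km
DH-57→WX-69: c = 0.014111 rad, d = 90.00 km
WX-69→MON3: c = 0.276145 rad, d = 1761.25 km
Total = 679.06 + 1108.91 + 90.00 + 1761.25 = 3639.22 km

3639 km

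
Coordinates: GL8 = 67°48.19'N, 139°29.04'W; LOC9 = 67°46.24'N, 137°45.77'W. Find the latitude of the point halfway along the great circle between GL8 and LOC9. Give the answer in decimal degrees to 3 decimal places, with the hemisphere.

GL8: φ = +67.80317°, λ = -139.48400°
LOC9: φ = +67.77067°, λ = -137.76283°
Bx = cos φ₂ cos Δλ = 0.378144,  By = cos φ₂ sin Δλ = 0.011363
φₘ = atan2(sin φ₁ + sin φ₂, √((cos φ₁ + Bx)² + By²)) = 67.78918°
λₘ = λ₁ + atan2(By, cos φ₁ + Bx) = -138.62282°

67.789°N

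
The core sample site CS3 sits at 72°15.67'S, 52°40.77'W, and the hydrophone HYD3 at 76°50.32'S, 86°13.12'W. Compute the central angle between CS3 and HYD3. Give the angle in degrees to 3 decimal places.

9.850°

CS3: φ = -72.26117°, λ = -52.67950°
HYD3: φ = -76.83867°, λ = -86.21867°
Δφ = -4.5775°,  Δλ = -33.5392°
a = sin²(Δφ/2) + cos φ₁ cos φ₂ sin²(Δλ/2) = 0.007370
c = 2·arcsin(√a) = 0.171908 rad = 9.8496°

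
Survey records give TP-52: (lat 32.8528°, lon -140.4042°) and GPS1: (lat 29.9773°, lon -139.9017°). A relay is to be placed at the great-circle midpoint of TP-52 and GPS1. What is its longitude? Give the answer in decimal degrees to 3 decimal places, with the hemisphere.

140.149°W

Bx = cos φ₂ cos Δλ = 0.866190,  By = cos φ₂ sin Δλ = 0.007597
φₘ = atan2(sin φ₁ + sin φ₂, √((cos φ₁ + Bx)² + By²)) = 31.41529°
λₘ = λ₁ + atan2(By, cos φ₁ + Bx) = -140.14910°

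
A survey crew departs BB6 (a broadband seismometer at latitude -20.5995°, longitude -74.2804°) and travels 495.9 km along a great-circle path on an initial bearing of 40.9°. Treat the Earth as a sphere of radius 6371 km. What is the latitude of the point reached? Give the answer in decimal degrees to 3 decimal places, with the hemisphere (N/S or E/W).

17.203°S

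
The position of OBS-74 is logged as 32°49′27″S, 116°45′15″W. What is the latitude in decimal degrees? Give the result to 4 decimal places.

32.8242°S

32° + 49′/60 + 27″/3600 = 32 + 0.81667 + 0.00750 = 32.8242°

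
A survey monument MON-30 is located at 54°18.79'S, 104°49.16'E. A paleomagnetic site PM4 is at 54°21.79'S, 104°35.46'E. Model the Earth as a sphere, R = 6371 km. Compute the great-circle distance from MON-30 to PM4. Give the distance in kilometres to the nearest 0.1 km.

MON-30: φ = -54.31317°, λ = +104.81933°
PM4: φ = -54.36317°, λ = +104.59100°
Δφ = -0.0500°,  Δλ = -0.2283°
a = sin²(Δφ/2) + cos φ₁ cos φ₂ sin²(Δλ/2) = 0.000002
c = 2·arcsin(√a) = 0.002482 rad = 0.1422°
d = R·c = 6371 × 0.002482 = 15.8 km

15.8 km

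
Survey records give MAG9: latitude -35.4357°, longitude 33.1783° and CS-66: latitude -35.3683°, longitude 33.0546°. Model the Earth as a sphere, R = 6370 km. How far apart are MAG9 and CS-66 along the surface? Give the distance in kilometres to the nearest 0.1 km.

Δφ = 0.0674°,  Δλ = -0.1237°
a = sin²(Δφ/2) + cos φ₁ cos φ₂ sin²(Δλ/2) = 0.000001
c = 2·arcsin(√a) = 0.002117 rad = 0.1213°
d = R·c = 6370 × 0.002117 = 13.5 km

13.5 km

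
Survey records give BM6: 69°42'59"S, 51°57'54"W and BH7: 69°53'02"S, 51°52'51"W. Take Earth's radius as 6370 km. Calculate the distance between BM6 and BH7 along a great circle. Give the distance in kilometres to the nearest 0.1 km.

BM6: φ = -69.71639°, λ = -51.96500°
BH7: φ = -69.88389°, λ = -51.88083°
Δφ = -0.1675°,  Δλ = 0.0842°
a = sin²(Δφ/2) + cos φ₁ cos φ₂ sin²(Δλ/2) = 0.000002
c = 2·arcsin(√a) = 0.002967 rad = 0.1700°
d = R·c = 6370 × 0.002967 = 18.9 km

18.9 km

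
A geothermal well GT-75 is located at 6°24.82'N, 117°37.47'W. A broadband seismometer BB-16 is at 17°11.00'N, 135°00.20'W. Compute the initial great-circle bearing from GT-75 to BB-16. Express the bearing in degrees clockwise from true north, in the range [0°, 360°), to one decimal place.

GT-75: φ = +6.41367°, λ = -117.62450°
BB-16: φ = +17.18333°, λ = -135.00333°
Δλ = -17.3788°
y = sin Δλ · cos φ₂ = -0.285356
x = cos φ₁ sin φ₂ − sin φ₁ cos φ₂ cos Δλ = 0.191733
θ = atan2(y, x) = -56.1025° → 303.8975° (mod 360°)

303.9°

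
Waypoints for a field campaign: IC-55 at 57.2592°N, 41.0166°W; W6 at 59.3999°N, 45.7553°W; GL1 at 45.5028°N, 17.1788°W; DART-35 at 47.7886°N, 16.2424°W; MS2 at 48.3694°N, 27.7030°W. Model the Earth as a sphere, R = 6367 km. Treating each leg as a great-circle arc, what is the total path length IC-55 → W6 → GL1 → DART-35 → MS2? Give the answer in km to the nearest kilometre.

3924 km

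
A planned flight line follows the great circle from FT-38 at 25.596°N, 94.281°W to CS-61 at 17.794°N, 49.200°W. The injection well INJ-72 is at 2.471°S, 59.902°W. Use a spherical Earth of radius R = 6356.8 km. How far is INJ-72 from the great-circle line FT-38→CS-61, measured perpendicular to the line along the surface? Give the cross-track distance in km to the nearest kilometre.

δ₁₃ = central angle FT-38→INJ-72 = 0.759751 rad  (haversine)
θ₁₃ = bearing FT-38→INJ-72 = 125.006°,  θ₁₂ = bearing FT-38→CS-61 = 91.262°
dₓₜ = R·arcsin(sin δ₁₃ · sin(θ₁₃ − θ₁₂)) = 6356.8·arcsin(0.68874·sin(33.744°)) = 2495.637 km
|dₓₜ| = 2495.637 km

2496 km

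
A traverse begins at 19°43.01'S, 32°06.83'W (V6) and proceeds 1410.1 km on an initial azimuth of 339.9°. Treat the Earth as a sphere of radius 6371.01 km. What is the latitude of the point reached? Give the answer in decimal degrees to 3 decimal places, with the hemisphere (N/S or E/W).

V6: φ = -19.71683°, λ = -32.11383°
δ = d/R = 1410.1/6371.01 = 0.221331 rad
φ₂ = arcsin(sin φ₁ cos δ + cos φ₁ sin δ cos θ)
   = arcsin(-0.33737·0.97561 + 0.94137·0.21953·0.93909) = -7.76274°
λ₂ = λ₁ + atan2(sin θ sin δ cos φ₁, cos δ − sin φ₁ sin φ₂) = -36.48060°

7.763°S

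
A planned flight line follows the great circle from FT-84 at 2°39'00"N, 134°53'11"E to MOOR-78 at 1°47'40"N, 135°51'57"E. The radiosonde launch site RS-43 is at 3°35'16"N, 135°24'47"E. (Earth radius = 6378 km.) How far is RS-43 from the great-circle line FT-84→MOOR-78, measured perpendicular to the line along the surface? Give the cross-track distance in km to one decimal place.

117.1 km

FT-84: φ = +2.65000°, λ = +134.88639°
MOOR-78: φ = +1.79444°, λ = +135.86583°
RS-43: φ = +3.58778°, λ = +135.41306°
δ₁₃ = central angle FT-84→RS-43 = 0.018765 rad  (haversine)
θ₁₃ = bearing FT-84→RS-43 = 29.269°,  θ₁₂ = bearing FT-84→MOOR-78 = 131.139°
dₓₜ = R·arcsin(sin δ₁₃ · sin(θ₁₃ − θ₁₂)) = 6378·arcsin(0.01876·sin(-101.870°)) = -117.125 km
|dₓₜ| = 117.125 km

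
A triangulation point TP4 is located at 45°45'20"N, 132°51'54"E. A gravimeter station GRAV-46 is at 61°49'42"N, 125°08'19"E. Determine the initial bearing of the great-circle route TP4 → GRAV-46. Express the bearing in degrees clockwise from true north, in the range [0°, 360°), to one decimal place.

TP4: φ = +45.75556°, λ = +132.86500°
GRAV-46: φ = +61.82833°, λ = +125.13861°
Δλ = -7.7264°
y = sin Δλ · cos φ₂ = -0.063472
x = cos φ₁ sin φ₂ − sin φ₁ cos φ₂ cos Δλ = 0.279929
θ = atan2(y, x) = -12.7755° → 347.2245° (mod 360°)

347.2°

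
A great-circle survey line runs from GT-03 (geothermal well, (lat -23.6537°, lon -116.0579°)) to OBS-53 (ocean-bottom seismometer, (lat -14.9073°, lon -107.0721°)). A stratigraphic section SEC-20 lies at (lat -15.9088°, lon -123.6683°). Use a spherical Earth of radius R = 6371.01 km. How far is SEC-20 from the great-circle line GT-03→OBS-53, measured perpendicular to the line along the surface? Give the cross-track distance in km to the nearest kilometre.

δ₁₃ = central angle GT-03→SEC-20 = 0.184007 rad  (haversine)
θ₁₃ = bearing GT-03→SEC-20 = 315.886°,  θ₁₂ = bearing GT-03→OBS-53 = 45.697°
dₓₜ = R·arcsin(sin δ₁₃ · sin(θ₁₃ − θ₁₂)) = 6371.01·arcsin(0.18297·sin(270.188°)) = -1172.303 km
|dₓₜ| = 1172.303 km

1172 km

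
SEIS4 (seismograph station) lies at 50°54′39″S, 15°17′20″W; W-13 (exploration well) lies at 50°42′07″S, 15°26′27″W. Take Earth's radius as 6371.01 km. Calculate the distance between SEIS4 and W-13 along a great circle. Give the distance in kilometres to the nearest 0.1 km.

25.6 km

SEIS4: φ = -50.91083°, λ = -15.28889°
W-13: φ = -50.70194°, λ = -15.44083°
Δφ = 0.2089°,  Δλ = -0.1519°
a = sin²(Δφ/2) + cos φ₁ cos φ₂ sin²(Δλ/2) = 0.000004
c = 2·arcsin(√a) = 0.004013 rad = 0.2299°
d = R·c = 6371.01 × 0.004013 = 25.6 km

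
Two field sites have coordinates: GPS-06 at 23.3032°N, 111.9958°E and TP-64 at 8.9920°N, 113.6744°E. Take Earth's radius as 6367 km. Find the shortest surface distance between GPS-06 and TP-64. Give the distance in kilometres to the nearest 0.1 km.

Δφ = -14.3112°,  Δλ = 1.6786°
a = sin²(Δφ/2) + cos φ₁ cos φ₂ sin²(Δλ/2) = 0.015711
c = 2·arcsin(√a) = 0.251348 rad = 14.4012°
d = R·c = 6367 × 0.251348 = 1600.3 km

1600.3 km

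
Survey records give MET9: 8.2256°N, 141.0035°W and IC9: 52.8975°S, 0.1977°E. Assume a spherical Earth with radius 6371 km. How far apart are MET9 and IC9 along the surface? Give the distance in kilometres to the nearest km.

Δφ = -61.1231°,  Δλ = 141.2012°
a = sin²(Δφ/2) + cos φ₁ cos φ₂ sin²(Δλ/2) = 0.789704
c = 2·arcsin(√a) = 2.188799 rad = 125.4090°
d = R·c = 6371 × 2.188799 = 13944.8 km

13945 km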